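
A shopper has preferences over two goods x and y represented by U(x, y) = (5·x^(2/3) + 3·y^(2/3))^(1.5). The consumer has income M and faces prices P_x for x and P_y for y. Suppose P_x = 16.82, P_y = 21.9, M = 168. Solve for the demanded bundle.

From the CES first-order condition, (5/3)·(y/x)^(1/3) = P_x/P_y.
Hence y/x = ((3/5)·P_x/P_y)^(1/(1/3)), i.e. raised to the 3 power.
Substitute y = (y/x)·x into the budget: x* = M/(P_x + P_y·(y/x)).
Numerically y/x = 0.097859, so x* = 168/(16.82 + 21.9·0.097859) = 8.8593 and y* = 0.097859·8.8593 = 0.867.

x* = 8.8593, y* = 0.867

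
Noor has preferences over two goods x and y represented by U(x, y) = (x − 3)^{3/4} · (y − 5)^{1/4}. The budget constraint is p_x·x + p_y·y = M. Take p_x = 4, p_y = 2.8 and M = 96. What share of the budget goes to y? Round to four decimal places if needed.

share on y = 0.3281

MRS = 3·(y−5)/(x−3). Tangency with p_x/p_y gives y−5 = (1/3)·(p_x/p_y)·(x−3).
After buying the subsistence bundle (3, 5), a share 0.75 of the remaining income goes to x: x* = 3 + 0.75·(M − 3p_x − 5p_y)/p_x.
Discretionary income = 96 − 3·4 − 5·2.8 = 70; x* = 3 + 0.75·70/4 = 16.125; y* = 5 + 0.25·70/2.8 = 11.25.
Expenditure on y: 2.8·11.25 = 31.5; share = 0.3281.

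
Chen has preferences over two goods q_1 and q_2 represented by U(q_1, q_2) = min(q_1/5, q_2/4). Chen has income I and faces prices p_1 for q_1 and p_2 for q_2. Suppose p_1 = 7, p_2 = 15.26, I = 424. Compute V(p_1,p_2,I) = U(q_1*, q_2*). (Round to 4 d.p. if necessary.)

With perfect complements, no substitution: consume in ratio q_1:q_2 = 5:4.
Budget: p_1·q_1 + p_2·(4/5)·q_1 = I, so (5·p_1 + 4·p_2)·q_1 = 5·I.
Demand: q_1*(p_1,p_2,I) = 5·I/(5·p_1 + 4·p_2), q_2* = 4·I/(5·p_1 + 4·p_2).
Here 5·7 + 4·15.26 = 96.04, giving q_1* = 22.0741 and q_2* = 17.6593.
Utility at the optimum: U(22.0741, 17.6593) = 4.4148.

V = 4.4148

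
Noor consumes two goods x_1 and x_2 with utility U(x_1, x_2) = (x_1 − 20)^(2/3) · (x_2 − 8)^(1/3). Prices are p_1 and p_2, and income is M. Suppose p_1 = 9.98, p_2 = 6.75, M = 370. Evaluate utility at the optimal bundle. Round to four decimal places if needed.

V = 7.0307

MRS = 2·(x_2−8)/(x_1−20). Tangency with p_1/p_2 gives x_2−8 = (1/2)·(p_1/p_2)·(x_1−20).
After buying the subsistence bundle (20, 8), a share 2/3 of the remaining income goes to x_1: x_1* = 20 + 2/3·(M − 20p_1 − 8p_2)/p_1.
Discretionary income = 370 − 20·9.98 − 8·6.75 = 116.4; x_1* = 20 + 2/3·116.4/9.98 = 27.7756; x_2* = 8 + 1/3·116.4/6.75 = 13.7481.
Utility at the optimum: U(27.7756, 13.7481) = 7.0307.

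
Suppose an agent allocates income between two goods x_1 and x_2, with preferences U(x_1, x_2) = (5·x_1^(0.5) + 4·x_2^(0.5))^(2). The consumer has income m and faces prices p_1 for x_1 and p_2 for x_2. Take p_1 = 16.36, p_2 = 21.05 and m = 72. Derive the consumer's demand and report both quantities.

From the CES first-order condition, (5/4)·(x_2/x_1)^(0.5) = p_1/p_2.
Solve for the ratio: x_2/x_1 = [(4/5)·p_1/p_2]^(2).
With the ratio pinned down, the budget gives x_1* = m/(p_1 + p_2·(x_2/x_1)) and x_2* = (x_2/x_1)·x_1*.
Numerically x_2/x_1 = 0.386583, so x_1* = 72/(16.36 + 21.05·0.386583) = 2.9391 and x_2* = 0.386583·2.9391 = 1.1362.

x_1* = 2.9391, x_2* = 1.1362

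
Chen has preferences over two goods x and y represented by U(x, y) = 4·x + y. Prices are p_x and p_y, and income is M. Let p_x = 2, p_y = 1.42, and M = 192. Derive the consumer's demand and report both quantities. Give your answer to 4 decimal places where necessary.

x* = 96, y* = 0

Linear utility — the consumer picks whichever good has higher MU/price: 4/2 = 2 vs 1/1.42 = 0.7042.
x gives more utility per dollar, so spend all income on x: x* = M/p_x, y* = 0.
Numerically: x* = 96, y* = 0.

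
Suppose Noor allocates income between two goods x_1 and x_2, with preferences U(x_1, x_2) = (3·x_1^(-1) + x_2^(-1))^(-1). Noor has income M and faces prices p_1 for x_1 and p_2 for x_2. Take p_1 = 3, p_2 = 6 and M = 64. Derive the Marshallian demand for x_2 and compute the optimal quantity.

From the CES first-order condition, 3·(x_2/x_1)^(2) = p_1/p_2.
Solve for the ratio: x_2/x_1 = [(1/3)·p_1/p_2]^(0.5).
With the ratio pinned down, the budget gives x_1* = M/(p_1 + p_2·(x_2/x_1)) and x_2* = (x_2/x_1)·x_1*.
Numerically x_2/x_1 = 0.408248, so x_1* = 64/(3 + 6·0.408248) = 11.7442 and x_2* = 0.408248·11.7442 = 4.7946.

x_2* = 4.7946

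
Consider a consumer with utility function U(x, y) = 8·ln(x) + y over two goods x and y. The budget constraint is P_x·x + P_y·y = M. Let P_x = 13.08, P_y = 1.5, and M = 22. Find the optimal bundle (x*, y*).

So x*(P_x,P_y) = 8·P_y/P_x, independent of income; and y* = (M − 8·P_y)/P_y.
At the given prices: x* = 8·1.5/13.08 = 0.9174, and y* = 6.6667.

x* = 0.9174, y* = 6.6667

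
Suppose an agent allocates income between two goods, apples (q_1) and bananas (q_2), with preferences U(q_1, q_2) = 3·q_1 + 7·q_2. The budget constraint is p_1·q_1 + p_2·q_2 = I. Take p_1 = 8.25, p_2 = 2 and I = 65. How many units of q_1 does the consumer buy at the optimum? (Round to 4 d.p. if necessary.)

Perfect substitutes: compare marginal utility per dollar. 3/p_1 vs 7/p_2 → 0.3636 vs 3.5.
q_2 gives more utility per dollar, so spend all income on q_2: q_2* = I/p_2, q_1* = 0.
Numerically: q_1* = 0, q_2* = 32.5.

q_1* = 0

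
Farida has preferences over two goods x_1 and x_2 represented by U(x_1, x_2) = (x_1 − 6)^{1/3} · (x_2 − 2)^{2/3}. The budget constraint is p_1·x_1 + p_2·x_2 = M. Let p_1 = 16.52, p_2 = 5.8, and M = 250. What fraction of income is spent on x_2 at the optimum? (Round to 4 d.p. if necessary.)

This is Cobb-Douglas in (x_1−6, x_2−2): tangency gives 1/3·p_2·(x_2−2) = 2/3·p_1·(x_1−6).
After buying the subsistence bundle (6, 2), a share 1/3 of the remaining income goes to x_1: x_1* = 6 + 1/3·(M − 6p_1 − 2p_2)/p_1.
Discretionary income = 250 − 6·16.52 − 2·5.8 = 139.28; x_1* = 6 + 1/3·139.28/16.52 = 8.8103; x_2* = 2 + 2/3·139.28/5.8 = 18.0092.
Expenditure on x_2: 5.8·18.0092 = 104.4533; share = 0.4178.

share on x_2 = 0.4178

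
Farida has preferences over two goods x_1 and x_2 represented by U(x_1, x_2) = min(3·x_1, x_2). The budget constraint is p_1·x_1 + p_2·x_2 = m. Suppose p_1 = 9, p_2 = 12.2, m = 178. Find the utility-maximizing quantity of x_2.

x_2* = 11.7105

Demand: x_1*(p_1,p_2,m) = m/(p_1 + 3·p_2), x_2* = 3·m/(p_1 + 3·p_2).
Here 9 + 3·12.2 = 45.6, giving x_2* = 11.7105.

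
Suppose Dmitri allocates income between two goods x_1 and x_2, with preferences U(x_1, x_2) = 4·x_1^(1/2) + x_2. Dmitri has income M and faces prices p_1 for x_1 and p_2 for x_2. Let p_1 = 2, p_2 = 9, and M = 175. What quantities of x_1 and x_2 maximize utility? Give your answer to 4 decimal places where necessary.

Utility is quasi-linear in x_2; the FOC for x_1 is 2/√x_1 = p_1/p_2.
Solve: √x_1 = 2·p_2/p_1, so x_1*(p_1,p_2) = (2·p_2/p_1)², and x_2* = (M − p_1·x_1*)/p_2.
Plugging in: x_1* = (2·9/2)² = 81, x_2* = 1.4444.

x_1* = 81, x_2* = 1.4444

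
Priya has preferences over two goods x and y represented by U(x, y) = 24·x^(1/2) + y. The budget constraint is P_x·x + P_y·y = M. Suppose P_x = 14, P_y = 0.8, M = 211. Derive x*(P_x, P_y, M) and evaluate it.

Thus x* = (12·P_y/P_x)² — independent of M — with the rest of income spent on y.
Plugging in: x* = (12·0.8/14)² = 0.4702.

x* = 0.4702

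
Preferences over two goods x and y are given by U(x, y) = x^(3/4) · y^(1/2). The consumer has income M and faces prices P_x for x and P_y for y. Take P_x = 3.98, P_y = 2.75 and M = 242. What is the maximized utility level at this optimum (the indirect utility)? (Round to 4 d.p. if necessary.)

V = 88.0712

Demand: x*(P_x,P_y,M) = 0.6·M/P_x and y* = 0.4·M/P_y.
At P_x=3.98, P_y=2.75, M=242: x* = 0.6·242/3.98 = 36.4824, y* = 35.2.
Utility at the optimum: U(36.4824, 35.2) = 88.0712.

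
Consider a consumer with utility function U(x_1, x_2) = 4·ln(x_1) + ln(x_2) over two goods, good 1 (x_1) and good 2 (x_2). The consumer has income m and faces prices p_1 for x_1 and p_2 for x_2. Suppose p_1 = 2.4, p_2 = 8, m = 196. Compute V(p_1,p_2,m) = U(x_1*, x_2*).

MU_x_1/MU_x_2 = (4·x_2)/(x_1); tangency sets this equal to p_1/p_2.
So 4·p_2·x_2 = p_1·x_1; combined with the budget, a share 0.8 of income goes to x_1.
Demand: x_1*(p_1,p_2,m) = 0.8·m/p_1 and x_2* = 0.2·m/p_2.
At p_1=2.4, p_2=8, m=196: x_1* = 0.8·196/2.4 = 65.3333, x_2* = 4.9.
Utility at the optimum: U(65.3333, 4.9) = 18.3072.

V = 18.3072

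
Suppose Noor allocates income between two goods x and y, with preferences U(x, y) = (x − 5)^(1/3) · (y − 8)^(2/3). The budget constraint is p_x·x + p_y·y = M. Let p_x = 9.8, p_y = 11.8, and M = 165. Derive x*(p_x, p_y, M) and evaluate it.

x* = 5.7347

Let x' = x−5, y' = y−8. MRS = (1/2)·y'/x' = p_x/p_y.
Substituting into the budget: x* = 5 + 1/3·(M − 5·p_x − 8·p_y)/p_x, and y* = 8 + 2/3·(…)/p_y.
Discretionary income = 165 − 5·9.8 − 8·11.8 = 21.6; x* = 5 + 1/3·21.6/9.8 = 5.7347.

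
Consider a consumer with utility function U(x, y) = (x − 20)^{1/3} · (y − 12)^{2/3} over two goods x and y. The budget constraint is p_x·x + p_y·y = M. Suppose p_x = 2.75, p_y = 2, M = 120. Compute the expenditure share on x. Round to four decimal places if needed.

Let x' = x−20, y' = y−12. MRS = (1/2)·y'/x' = p_x/p_y.
After buying the subsistence bundle (20, 12), a share 1/3 of the remaining income goes to x: x* = 20 + 1/3·(M − 20p_x − 12p_y)/p_x.
Discretionary income = 120 − 20·2.75 − 12·2 = 41; x* = 20 + 1/3·41/2.75 = 24.9697; y* = 12 + 2/3·41/2 = 25.6667.
Expenditure on x: 2.75·24.9697 = 68.6667; share = 0.5722.

share on x = 0.5722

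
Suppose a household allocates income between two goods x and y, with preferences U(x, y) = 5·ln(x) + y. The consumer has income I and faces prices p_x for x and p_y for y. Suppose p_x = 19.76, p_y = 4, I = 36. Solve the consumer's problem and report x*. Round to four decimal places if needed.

x* = 1.0121

So x*(p_x,p_y) = 5·p_y/p_x, independent of income; and y* = (I − 5·p_y)/p_y.
At the given prices: x* = 5·4/19.76 = 1.0121.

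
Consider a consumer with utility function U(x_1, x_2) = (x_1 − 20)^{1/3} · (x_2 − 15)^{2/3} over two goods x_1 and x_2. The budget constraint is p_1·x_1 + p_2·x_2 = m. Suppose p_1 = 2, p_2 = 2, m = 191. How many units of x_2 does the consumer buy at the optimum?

MRS = (1/2)·(x_2−15)/(x_1−20). Tangency with p_1/p_2 gives x_2−15 = 2·(p_1/p_2)·(x_1−20).
Substituting into the budget: x_1* = 20 + 1/3·(m − 20·p_1 − 15·p_2)/p_1, and x_2* = 15 + 2/3·(…)/p_2.
Discretionary income = 191 − 20·2 − 15·2 = 121; x_2* = 15 + 2/3·121/2 = 55.3333.

x_2* = 55.3333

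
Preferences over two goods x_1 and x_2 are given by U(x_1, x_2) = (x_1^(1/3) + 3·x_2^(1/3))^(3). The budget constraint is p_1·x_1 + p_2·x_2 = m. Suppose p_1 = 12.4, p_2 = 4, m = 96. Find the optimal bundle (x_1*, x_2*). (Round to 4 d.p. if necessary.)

MU_x_1 ∝ x_1^(-2/3), MU_x_2 ∝ 3·x_2^(-2/3), so MRS = (1/3)·(x_2/x_1)^(2/3) = p_1/p_2.
Solve for the ratio: x_2/x_1 = [3·p_1/p_2]^(1.5).
Substitute x_2 = (x_2/x_1)·x_1 into the budget: x_1* = m/(p_1 + p_2·(x_2/x_1)).
Numerically x_2/x_1 = 28.361188, so x_1* = 96/(12.4 + 4·28.361188) = 0.7628 and x_2* = 28.361188·0.7628 = 21.6352.

x_1* = 0.7628, x_2* = 21.6352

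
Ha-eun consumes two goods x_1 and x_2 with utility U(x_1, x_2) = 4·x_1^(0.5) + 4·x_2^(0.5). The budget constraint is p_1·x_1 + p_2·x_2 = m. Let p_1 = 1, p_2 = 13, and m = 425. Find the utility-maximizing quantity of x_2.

x_2* = 2.3352

MU_x_1 ∝ 4·x_1^(-0.5), MU_x_2 ∝ 4·x_2^(-0.5), so MRS = (x_2/x_1)^(0.5) = p_1/p_2.
Solve for the ratio: x_2/x_1 = [p_1/p_2]^(2).
Substitute x_2 = (x_2/x_1)·x_1 into the budget: x_1* = m/(p_1 + p_2·(x_2/x_1)).
Numerically x_2/x_1 = 0.005917, so x_1* = 425/(1 + 13·0.005917) = 394.6429 and x_2* = 0.005917·394.6429 = 2.3352.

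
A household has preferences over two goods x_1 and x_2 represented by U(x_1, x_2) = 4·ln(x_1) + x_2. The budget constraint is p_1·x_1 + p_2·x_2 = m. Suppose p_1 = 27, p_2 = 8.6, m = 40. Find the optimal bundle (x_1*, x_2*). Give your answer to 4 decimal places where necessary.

MU_x_1 = 4/x_1, MU_x_2 = 1. Tangency: 4/x_1 = p_1/p_2.
So x_1*(p_1,p_2) = 4·p_2/p_1, independent of income; and x_2* = (m − 4·p_2)/p_2.
At the given prices: x_1* = 4·8.6/27 = 1.2741, and x_2* = 0.6512.

x_1* = 1.2741, x_2* = 0.6512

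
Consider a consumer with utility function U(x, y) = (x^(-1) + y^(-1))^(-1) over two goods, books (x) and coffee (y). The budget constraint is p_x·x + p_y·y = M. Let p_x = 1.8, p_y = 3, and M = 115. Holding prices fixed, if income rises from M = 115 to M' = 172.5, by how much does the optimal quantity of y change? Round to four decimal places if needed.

MU_x ∝ x^(-2), MU_y ∝ y^(-2), so MRS = (y/x)^(2) = p_x/p_y.
Hence y/x = (p_x/p_y)^(1/(2)), i.e. raised to the 0.5 power.
Substitute y = (y/x)·x into the budget: x* = M/(p_x + p_y·(y/x)).
Numerically y/x = 0.774597, so x* = 115/(1.8 + 3·0.774597) = 27.887 and y* = 0.774597·27.887 = 21.6012.
At M' = 172.5: y* = 32.4017. Change: 32.4017 − 21.6012 = 10.8006.

Δy* = 10.8006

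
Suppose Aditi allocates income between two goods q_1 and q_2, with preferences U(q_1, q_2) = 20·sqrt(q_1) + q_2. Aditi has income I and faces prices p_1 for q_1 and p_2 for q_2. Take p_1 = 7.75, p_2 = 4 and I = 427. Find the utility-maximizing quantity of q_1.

q_1* = 26.6389

MU_q_1 = 10/√q_1, MU_q_2 = 1. Tangency: 10/√q_1 = p_1/p_2.
Thus q_1* = (10·p_2/p_1)² — independent of I — with the rest of income spent on q_2.
Plugging in: q_1* = (10·4/7.75)² = 26.6389.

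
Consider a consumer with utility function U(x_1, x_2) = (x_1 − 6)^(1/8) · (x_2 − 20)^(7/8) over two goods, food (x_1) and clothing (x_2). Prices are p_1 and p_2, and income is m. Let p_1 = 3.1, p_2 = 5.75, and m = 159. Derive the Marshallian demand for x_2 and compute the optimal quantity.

x_2* = 23.8652

MRS = (1/7)·(x_2−20)/(x_1−6). Tangency with p_1/p_2 gives x_2−20 = 7·(p_1/p_2)·(x_1−6).
After buying the subsistence bundle (6, 20), a share 0.125 of the remaining income goes to x_1: x_1* = 6 + 0.125·(m − 6p_1 − 20p_2)/p_1.
Discretionary income = 159 − 6·3.1 − 20·5.75 = 25.4; x_2* = 20 + 0.875·25.4/5.75 = 23.8652.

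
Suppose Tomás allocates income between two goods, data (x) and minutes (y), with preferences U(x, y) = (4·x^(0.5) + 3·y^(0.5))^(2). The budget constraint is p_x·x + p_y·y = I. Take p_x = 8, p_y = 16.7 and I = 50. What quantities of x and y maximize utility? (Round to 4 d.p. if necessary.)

x* = 4.9233, y* = 0.6355

From the CES first-order condition, (4/3)·(y/x)^(0.5) = p_x/p_y.
Hence y/x = ((3/4)·p_x/p_y)^(1/(0.5)), i.e. raised to the 2 power.
Substitute y = (y/x)·x into the budget: x* = I/(p_x + p_y·(y/x)).
Numerically y/x = 0.129083, so x* = 50/(8 + 16.7·0.129083) = 4.9233 and y* = 0.129083·4.9233 = 0.6355.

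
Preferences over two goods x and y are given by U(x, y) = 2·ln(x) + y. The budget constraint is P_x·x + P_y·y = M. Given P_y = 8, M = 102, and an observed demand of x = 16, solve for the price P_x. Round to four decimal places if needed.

MU_x = 2/x, MU_y = 1. Tangency: 2/x = P_x/P_y.
So x*(P_x,P_y) = 2·P_y/P_x, independent of income; and y* = (M − 2·P_y)/P_y.
Set x* = 16 in the demand function and solve for P_x: P_x = 1.

P_x = 1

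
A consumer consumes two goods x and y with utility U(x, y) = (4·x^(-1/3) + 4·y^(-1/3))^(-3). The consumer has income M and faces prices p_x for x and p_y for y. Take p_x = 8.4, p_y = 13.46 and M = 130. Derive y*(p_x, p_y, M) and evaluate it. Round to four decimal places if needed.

y* = 5.1134

Substitute y = (y/x)·x into the budget: x* = M/(p_x + p_y·(y/x)).
Numerically y/x = 0.702143, so x* = 130/(8.4 + 13.46·0.702143) = 7.2826 and y* = 0.702143·7.2826 = 5.1134.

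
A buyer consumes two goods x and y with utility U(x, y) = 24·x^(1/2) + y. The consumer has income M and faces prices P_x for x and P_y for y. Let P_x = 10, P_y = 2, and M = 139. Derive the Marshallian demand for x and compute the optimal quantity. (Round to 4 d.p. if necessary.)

x* = 5.76

Solve: √x = 12·P_y/P_x, so x*(P_x,P_y) = (12·P_y/P_x)², and y* = (M − P_x·x*)/P_y.
Plugging in: x* = (12·2/10)² = 5.76.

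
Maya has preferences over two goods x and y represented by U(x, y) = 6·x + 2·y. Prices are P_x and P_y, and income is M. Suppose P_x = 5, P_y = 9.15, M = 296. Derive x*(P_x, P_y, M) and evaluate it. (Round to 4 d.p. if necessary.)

Linear utility — the consumer picks whichever good has higher MU/price: 6/5 = 1.2 vs 2/9.15 = 0.2186.
x gives more utility per dollar, so spend all income on x: x* = M/P_x, y* = 0.
Numerically: x* = 59.2, y* = 0.

x* = 59.2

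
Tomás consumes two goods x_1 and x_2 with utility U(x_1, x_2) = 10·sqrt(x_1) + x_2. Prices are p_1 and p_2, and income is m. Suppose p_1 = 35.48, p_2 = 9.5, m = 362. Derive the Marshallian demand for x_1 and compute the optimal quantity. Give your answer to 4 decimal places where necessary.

x_1* = 1.7923

Set MRS = p_1/p_2: 5·x_1^(−1/2) = p_1/p_2.
Thus x_1* = (5·p_2/p_1)² — independent of m — with the rest of income spent on x_2.
Plugging in: x_1* = (5·9.5/35.48)² = 1.7923.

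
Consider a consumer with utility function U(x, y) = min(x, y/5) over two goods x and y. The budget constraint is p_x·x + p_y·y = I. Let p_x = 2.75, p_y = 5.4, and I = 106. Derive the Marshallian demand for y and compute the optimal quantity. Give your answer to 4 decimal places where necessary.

y* = 17.8151

Leontief preferences: the optimum is at the kink where x/1 = y/5, i.e. y = 5·x.
Budget: p_x·x + p_y·5·x = I, so (p_x + 5·p_y)·x = I.
Demand: x*(p_x,p_y,I) = I/(p_x + 5·p_y), y* = 5·I/(p_x + 5·p_y).
Here 2.75 + 5·5.4 = 29.75, giving y* = 17.8151.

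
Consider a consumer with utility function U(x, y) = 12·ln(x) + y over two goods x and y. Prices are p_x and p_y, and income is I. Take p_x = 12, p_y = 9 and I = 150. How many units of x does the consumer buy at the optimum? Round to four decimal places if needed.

MU_x = 12/x, MU_y = 1. Tangency: 12/x = p_x/p_y.
So x*(p_x,p_y) = 12·p_y/p_x, independent of income; and y* = (I − 12·p_y)/p_y.
At the given prices: x* = 12·9/12 = 9.

x* = 9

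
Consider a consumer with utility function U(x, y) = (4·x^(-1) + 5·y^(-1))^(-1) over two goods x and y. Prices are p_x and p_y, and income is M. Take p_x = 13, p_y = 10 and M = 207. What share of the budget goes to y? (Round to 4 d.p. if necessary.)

MRS = MU_x/MU_y = (4/5)·(y/x)^(2). Set equal to p_x/p_y.
Solve for the ratio: y/x = [(5/4)·p_x/p_y]^(0.5).
With the ratio pinned down, the budget gives x* = M/(p_x + p_y·(y/x)) and y* = (y/x)·x*.
Numerically y/x = 1.274755, so x* = 207/(13 + 10·1.274755) = 8.0396 and y* = 1.274755·8.0396 = 10.2485.
Expenditure on y: 10·10.2485 = 102.4852; share = 0.4951.

share on y = 0.4951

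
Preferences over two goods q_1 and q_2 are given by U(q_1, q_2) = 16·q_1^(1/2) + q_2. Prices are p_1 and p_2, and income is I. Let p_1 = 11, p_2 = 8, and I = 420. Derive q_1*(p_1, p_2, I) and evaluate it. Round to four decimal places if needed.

Set MRS = p_1/p_2: 8·q_1^(−1/2) = p_1/p_2.
Thus q_1* = (8·p_2/p_1)² — independent of I — with the rest of income spent on q_2.
Plugging in: q_1* = (8·8/11)² = 33.8512.

q_1* = 33.8512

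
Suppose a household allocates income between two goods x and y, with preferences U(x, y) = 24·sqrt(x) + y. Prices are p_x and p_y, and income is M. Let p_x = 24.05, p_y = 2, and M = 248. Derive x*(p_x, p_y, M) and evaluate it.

x* = 0.9958

Set MRS = p_x/p_y: 12·x^(−1/2) = p_x/p_y.
Thus x* = (12·p_y/p_x)² — independent of M — with the rest of income spent on y.
Plugging in: x* = (12·2/24.05)² = 0.9958.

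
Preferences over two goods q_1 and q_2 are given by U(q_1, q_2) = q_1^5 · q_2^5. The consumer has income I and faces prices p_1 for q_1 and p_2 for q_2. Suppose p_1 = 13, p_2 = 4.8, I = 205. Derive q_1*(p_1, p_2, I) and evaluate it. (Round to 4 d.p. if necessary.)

The MRS is q_2/q_1. Set MRS = p_1/p_2.
So 5·p_2·q_2 = 5·p_1·q_1; combined with the budget, a share 0.5 of income goes to q_1.
Demand: q_1*(p_1,p_2,I) = 0.5·I/p_1 and q_2* = 0.5·I/p_2.
At p_1=13, p_2=4.8, I=205: q_1* = 0.5·205/13 = 7.8846.

q_1* = 7.8846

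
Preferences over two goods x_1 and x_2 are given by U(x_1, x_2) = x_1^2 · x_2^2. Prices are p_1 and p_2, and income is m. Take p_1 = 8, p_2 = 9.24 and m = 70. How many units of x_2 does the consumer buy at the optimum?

Tangency: MRS = x_2/x_1 = p_1/p_2.
Rearranging, p_2·x_2 = p_1·x_1. Substituting into the budget gives p_1·x_1·(1 + 1) = m.
Demand: x_1*(p_1,p_2,m) = 0.5·m/p_1 and x_2* = 0.5·m/p_2.
At p_1=8, p_2=9.24, m=70: x_2* = 0.5·70/9.24 = 3.7879.

x_2* = 3.7879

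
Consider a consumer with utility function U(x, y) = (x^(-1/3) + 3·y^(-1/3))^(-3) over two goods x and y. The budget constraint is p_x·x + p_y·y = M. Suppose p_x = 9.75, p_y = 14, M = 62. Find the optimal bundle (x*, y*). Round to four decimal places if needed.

x* = 1.8193, y* = 3.1616

From the CES first-order condition, (1/3)·(y/x)^(4/3) = p_x/p_y.
Solve for the ratio: y/x = [3·p_x/p_y]^(0.75).
Substitute y = (y/x)·x into the budget: x* = M/(p_x + p_y·(y/x)).
Numerically y/x = 1.737794, so x* = 62/(9.75 + 14·1.737794) = 1.8193 and y* = 1.737794·1.8193 = 3.1616.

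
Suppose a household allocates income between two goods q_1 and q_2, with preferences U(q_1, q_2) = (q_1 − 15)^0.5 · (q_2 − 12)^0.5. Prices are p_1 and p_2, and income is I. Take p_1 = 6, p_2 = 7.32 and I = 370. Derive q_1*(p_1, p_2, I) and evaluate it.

q_1* = 31.0133

Let q_1' = q_1−15, q_2' = q_2−12. MRS = q_2'/q_1' = p_1/p_2.
Substituting into the budget: q_1* = 15 + 0.5·(I − 15·p_1 − 12·p_2)/p_1, and q_2* = 12 + 0.5·(…)/p_2.
Discretionary income = 370 − 15·6 − 12·7.32 = 192.16; q_1* = 15 + 0.5·192.16/6 = 31.0133.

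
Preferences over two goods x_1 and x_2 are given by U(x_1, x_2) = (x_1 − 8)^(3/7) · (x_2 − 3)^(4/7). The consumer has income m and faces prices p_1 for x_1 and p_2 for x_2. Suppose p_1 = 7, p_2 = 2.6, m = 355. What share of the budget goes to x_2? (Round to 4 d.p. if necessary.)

This is Cobb-Douglas in (x_1−8, x_2−3): tangency gives 3/7·p_2·(x_2−3) = 4/7·p_1·(x_1−8).
After buying the subsistence bundle (8, 3), a share 3/7 of the remaining income goes to x_1: x_1* = 8 + 3/7·(m − 8p_1 − 3p_2)/p_1.
Discretionary income = 355 − 8·7 − 3·2.6 = 291.2; x_1* = 8 + 3/7·291.2/7 = 25.8286; x_2* = 3 + 4/7·291.2/2.6 = 67.
Expenditure on x_2: 2.6·67 = 174.2; share = 0.4907.

share on x_2 = 0.4907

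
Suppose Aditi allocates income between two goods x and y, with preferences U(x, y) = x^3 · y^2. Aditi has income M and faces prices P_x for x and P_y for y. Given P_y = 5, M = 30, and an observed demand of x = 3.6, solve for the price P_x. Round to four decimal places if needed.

Tangency: MRS = (3/2)·y/x = P_x/P_y.
So 3·P_y·y = 2·P_x·x; combined with the budget, a share 0.6 of income goes to x.
Demand: x*(P_x,P_y,M) = 0.6·M/P_x and y* = 0.4·M/P_y.
Set x* = 3.6 in the demand function and solve for P_x: P_x = 5.

P_x = 5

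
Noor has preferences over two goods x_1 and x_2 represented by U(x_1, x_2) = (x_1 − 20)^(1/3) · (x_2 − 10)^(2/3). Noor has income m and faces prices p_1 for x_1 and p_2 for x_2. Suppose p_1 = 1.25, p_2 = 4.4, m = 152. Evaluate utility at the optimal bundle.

MRS = (1/2)·(x_2−10)/(x_1−20). Tangency with p_1/p_2 gives x_2−10 = 2·(p_1/p_2)·(x_1−20).
Substituting into the budget: x_1* = 20 + 1/3·(m − 20·p_1 − 10·p_2)/p_1, and x_2* = 10 + 2/3·(…)/p_2.
Discretionary income = 152 − 20·1.25 − 10·4.4 = 83; x_1* = 20 + 1/3·83/1.25 = 42.1333; x_2* = 10 + 2/3·83/4.4 = 22.5758.
Utility at the optimum: U(42.1333, 22.5758) = 15.1835.

V = 15.1835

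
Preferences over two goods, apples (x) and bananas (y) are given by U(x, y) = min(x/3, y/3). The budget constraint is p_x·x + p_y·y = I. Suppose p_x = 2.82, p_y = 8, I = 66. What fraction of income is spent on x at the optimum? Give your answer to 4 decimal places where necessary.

With perfect complements, no substitution: consume in ratio x:y = 3:3.
Budget: p_x·x + p_y·x = I, so (3·p_x + 3·p_y)·x = 3·I.
Demand: x*(p_x,p_y,I) = 3·I/(3·p_x + 3·p_y), y* = 3·I/(3·p_x + 3·p_y).
Here 3·2.82 + 3·8 = 32.46, giving x* = 6.0998 and y* = 6.0998.
Expenditure on x: 2.82·6.0998 = 17.2015; share = 0.2606.

share on x = 0.2606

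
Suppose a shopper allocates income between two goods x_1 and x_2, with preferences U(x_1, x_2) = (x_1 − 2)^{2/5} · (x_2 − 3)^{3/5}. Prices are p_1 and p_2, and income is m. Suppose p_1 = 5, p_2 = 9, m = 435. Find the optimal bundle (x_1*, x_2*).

This is Cobb-Douglas in (x_1−2, x_2−3): tangency gives 0.4·p_2·(x_2−3) = 0.6·p_1·(x_1−2).
Substituting into the budget: x_1* = 2 + 0.4·(m − 2·p_1 − 3·p_2)/p_1, and x_2* = 3 + 0.6·(…)/p_2.
Discretionary income = 435 − 2·5 − 3·9 = 398; x_1* = 2 + 0.4·398/5 = 33.84; x_2* = 3 + 0.6·398/9 = 29.5333.

x_1* = 33.84, x_2* = 29.5333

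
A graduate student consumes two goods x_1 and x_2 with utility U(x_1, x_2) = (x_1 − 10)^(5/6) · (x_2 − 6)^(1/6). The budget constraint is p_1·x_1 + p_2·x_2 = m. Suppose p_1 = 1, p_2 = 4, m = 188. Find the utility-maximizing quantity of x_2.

x_2* = 12.4167

This is Cobb-Douglas in (x_1−10, x_2−6): tangency gives 5/6·p_2·(x_2−6) = 1/6·p_1·(x_1−10).
After buying the subsistence bundle (10, 6), a share 5/6 of the remaining income goes to x_1: x_1* = 10 + 5/6·(m − 10p_1 − 6p_2)/p_1.
Discretionary income = 188 − 10·1 − 6·4 = 154; x_2* = 6 + 1/6·154/4 = 12.4167.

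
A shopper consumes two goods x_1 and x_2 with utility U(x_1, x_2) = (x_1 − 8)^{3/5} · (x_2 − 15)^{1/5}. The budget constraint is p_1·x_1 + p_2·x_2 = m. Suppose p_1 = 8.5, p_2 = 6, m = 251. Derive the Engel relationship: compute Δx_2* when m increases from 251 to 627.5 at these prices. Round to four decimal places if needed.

MRS = 3·(x_2−15)/(x_1−8). Tangency with p_1/p_2 gives x_2−15 = (1/3)·(p_1/p_2)·(x_1−8).
Substituting into the budget: x_1* = 8 + 0.75·(m − 8·p_1 − 15·p_2)/p_1, and x_2* = 15 + 0.25·(…)/p_2.
Discretionary income = 251 − 8·8.5 − 15·6 = 93; x_2* = 15 + 0.25·93/6 = 18.875.
At m' = 627.5: x_2* = 34.5625. Change: 34.5625 − 18.875 = 15.6875.

Δx_2* = 15.6875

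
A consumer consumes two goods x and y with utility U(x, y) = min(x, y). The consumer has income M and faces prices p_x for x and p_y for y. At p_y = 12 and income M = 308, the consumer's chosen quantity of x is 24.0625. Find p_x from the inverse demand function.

p_x = 0.8

Leontief preferences: the optimum is at the kink where x/1 = y/1, i.e. y = x.
Budget: p_x·x + p_y·x = M, so (p_x + p_y)·x = M.
Demand: x*(p_x,p_y,M) = M/(p_x + p_y), y* = M/(p_x + p_y).
Set x* = 24.0625 in the demand function and solve for p_x: p_x = 0.8.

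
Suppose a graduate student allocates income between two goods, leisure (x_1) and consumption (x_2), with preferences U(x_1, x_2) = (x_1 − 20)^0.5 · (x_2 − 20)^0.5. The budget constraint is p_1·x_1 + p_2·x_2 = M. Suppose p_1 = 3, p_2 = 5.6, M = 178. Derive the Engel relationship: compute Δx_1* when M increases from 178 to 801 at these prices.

Let x_1' = x_1−20, x_2' = x_2−20. MRS = x_2'/x_1' = p_1/p_2.
Substituting into the budget: x_1* = 20 + 0.5·(M − 20·p_1 − 20·p_2)/p_1, and x_2* = 20 + 0.5·(…)/p_2.
Discretionary income = 178 − 20·3 − 20·5.6 = 6; x_1* = 20 + 0.5·6/3 = 21.
At M' = 801: x_1* = 124.8333. Change: 124.8333 − 21 = 103.8333.

Δx_1* = 103.8333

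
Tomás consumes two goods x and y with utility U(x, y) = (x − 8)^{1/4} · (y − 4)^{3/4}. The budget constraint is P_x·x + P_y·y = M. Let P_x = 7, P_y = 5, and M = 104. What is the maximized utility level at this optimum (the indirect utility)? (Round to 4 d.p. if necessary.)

This is Cobb-Douglas in (x−8, y−4): tangency gives 0.25·P_y·(y−4) = 0.75·P_x·(x−8).
After buying the subsistence bundle (8, 4), a share 0.25 of the remaining income goes to x: x* = 8 + 0.25·(M − 8P_x − 4P_y)/P_x.
Discretionary income = 104 − 8·7 − 4·5 = 28; x* = 8 + 0.25·28/7 = 9; y* = 4 + 0.75·28/5 = 8.2.
Utility at the optimum: U(9, 8.2) = 2.9338.

V = 2.9338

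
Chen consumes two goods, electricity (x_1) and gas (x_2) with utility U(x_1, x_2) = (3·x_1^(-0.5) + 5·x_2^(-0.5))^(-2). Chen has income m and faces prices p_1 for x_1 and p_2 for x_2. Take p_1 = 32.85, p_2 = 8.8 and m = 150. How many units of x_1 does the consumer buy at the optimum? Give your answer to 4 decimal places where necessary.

Substitute x_2 = (x_2/x_1)·x_1 into the budget: x_1* = m/(p_1 + p_2·(x_2/x_1)).
Numerically x_2/x_1 = 3.382732, so x_1* = 150/(32.85 + 8.8·3.382732) = 2.3955.

x_1* = 2.3955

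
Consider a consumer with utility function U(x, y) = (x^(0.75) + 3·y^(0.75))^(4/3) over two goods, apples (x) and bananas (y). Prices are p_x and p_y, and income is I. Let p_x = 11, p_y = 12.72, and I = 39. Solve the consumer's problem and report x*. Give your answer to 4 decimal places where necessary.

With the ratio pinned down, the budget gives x* = I/(p_x + p_y·(y/x)) and y* = (y/x)·x*.
Numerically y/x = 45.30095, so x* = 39/(11 + 12.72·45.30095) = 0.0664.

x* = 0.0664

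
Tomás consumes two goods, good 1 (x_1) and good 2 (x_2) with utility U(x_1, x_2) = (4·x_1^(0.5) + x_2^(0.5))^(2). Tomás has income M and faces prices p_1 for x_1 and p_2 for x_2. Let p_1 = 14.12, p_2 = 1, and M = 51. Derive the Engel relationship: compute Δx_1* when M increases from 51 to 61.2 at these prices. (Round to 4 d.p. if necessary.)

MRS = MU_x_1/MU_x_2 = 4·(x_2/x_1)^(0.5). Set equal to p_1/p_2.
Solve for the ratio: x_2/x_1 = [(1/4)·p_1/p_2]^(2).
Substitute x_2 = (x_2/x_1)·x_1 into the budget: x_1* = M/(p_1 + p_2·(x_2/x_1)).
Numerically x_2/x_1 = 12.4609, so x_1* = 51/(14.12 + 1·12.4609) = 1.9187.
At M' = 61.2: x_1* = 2.3024. Change: 2.3024 − 1.9187 = 0.3837.

Δx_1* = 0.3837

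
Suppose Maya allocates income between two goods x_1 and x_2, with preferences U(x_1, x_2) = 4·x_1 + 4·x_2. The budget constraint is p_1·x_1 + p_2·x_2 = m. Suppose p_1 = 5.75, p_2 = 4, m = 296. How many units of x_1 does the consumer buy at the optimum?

x_1* = 0

x_2 gives more utility per dollar, so spend all income on x_2: x_2* = m/p_2, x_1* = 0.
Numerically: x_1* = 0, x_2* = 74.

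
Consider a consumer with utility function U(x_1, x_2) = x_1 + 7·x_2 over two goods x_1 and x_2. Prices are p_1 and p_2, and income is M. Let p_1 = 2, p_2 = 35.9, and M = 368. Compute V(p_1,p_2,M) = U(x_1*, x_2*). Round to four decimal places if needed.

V = 184

Perfect substitutes: compare marginal utility per dollar. 1/p_1 vs 7/p_2 → 0.5 vs 0.195.
x_1 gives more utility per dollar, so spend all income on x_1: x_1* = M/p_1, x_2* = 0.
Numerically: x_1* = 184, x_2* = 0.
Utility at the optimum: U(184, 0) = 184.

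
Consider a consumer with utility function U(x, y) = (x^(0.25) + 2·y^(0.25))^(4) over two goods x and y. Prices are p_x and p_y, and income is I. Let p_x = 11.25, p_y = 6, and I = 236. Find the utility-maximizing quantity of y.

From the CES first-order condition, (1/2)·(y/x)^(0.75) = p_x/p_y.
Hence y/x = (2·p_x/p_y)^(1/(0.75)), i.e. raised to the 4/3 power.
Substitute y = (y/x)·x into the budget: x* = I/(p_x + p_y·(y/x)).
Numerically y/x = 5.826061, so x* = 236/(11.25 + 6·5.826061) = 5.1075 and y* = 5.826061·5.1075 = 29.7567.

y* = 29.7567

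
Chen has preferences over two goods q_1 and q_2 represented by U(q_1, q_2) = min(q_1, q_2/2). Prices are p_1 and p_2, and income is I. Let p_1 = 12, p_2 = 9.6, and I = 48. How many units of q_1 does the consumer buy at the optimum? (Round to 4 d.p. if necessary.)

With perfect complements, no substitution: consume in ratio q_1:q_2 = 1:2.
Budget: p_1·q_1 + p_2·2·q_1 = I, so (p_1 + 2·p_2)·q_1 = I.
Demand: q_1*(p_1,p_2,I) = I/(p_1 + 2·p_2), q_2* = 2·I/(p_1 + 2·p_2).
Here 12 + 2·9.6 = 31.2, giving q_1* = 1.5385.

q_1* = 1.5385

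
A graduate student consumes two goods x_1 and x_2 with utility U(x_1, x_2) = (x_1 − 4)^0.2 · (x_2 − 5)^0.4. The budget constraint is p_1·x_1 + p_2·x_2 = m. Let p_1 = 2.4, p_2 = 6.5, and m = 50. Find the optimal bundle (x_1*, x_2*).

This is Cobb-Douglas in (x_1−4, x_2−5): tangency gives 0.2·p_2·(x_2−5) = 0.4·p_1·(x_1−4).
After buying the subsistence bundle (4, 5), a share 1/3 of the remaining income goes to x_1: x_1* = 4 + 1/3·(m − 4p_1 − 5p_2)/p_1.
Discretionary income = 50 − 4·2.4 − 5·6.5 = 7.9; x_1* = 4 + 1/3·7.9/2.4 = 5.0972; x_2* = 5 + 2/3·7.9/6.5 = 5.8103.

x_1* = 5.0972, x_2* = 5.8103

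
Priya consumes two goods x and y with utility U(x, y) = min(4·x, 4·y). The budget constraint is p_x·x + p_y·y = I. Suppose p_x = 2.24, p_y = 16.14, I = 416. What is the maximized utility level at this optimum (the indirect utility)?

With perfect complements, no substitution: consume in ratio x:y = 4:4.
Budget: p_x·x + p_y·x = I, so (4·p_x + 4·p_y)·x = 4·I.
Demand: x*(p_x,p_y,I) = 4·I/(4·p_x + 4·p_y), y* = 4·I/(4·p_x + 4·p_y).
Here 4·2.24 + 4·16.14 = 73.52, giving x* = 22.6333 and y* = 22.6333.
Utility at the optimum: U(22.6333, 22.6333) = 90.5332.

V = 90.5332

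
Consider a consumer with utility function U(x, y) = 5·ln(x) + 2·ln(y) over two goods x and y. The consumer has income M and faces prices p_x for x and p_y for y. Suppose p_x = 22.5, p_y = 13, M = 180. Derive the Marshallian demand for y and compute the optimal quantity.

Tangency: MRS = (5/2)·y/x = p_x/p_y.
Rearranging, p_y·y = (2/5)·p_x·x. Substituting into the budget gives p_x·x·(1 + (2/5)) = M.
Demand: x*(p_x,p_y,M) = 5/7·M/p_x and y* = 2/7·M/p_y.
At p_x=22.5, p_y=13, M=180: y* = 2/7·180/13 = 3.956.

y* = 3.956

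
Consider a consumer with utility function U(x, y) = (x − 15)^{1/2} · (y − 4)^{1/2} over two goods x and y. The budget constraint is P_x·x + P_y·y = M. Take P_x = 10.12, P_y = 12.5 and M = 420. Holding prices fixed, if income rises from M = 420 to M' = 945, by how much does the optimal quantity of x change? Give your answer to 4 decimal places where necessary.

Let x' = x−15, y' = y−4. MRS = y'/x' = P_x/P_y.
After buying the subsistence bundle (15, 4), a share 0.5 of the remaining income goes to x: x* = 15 + 0.5·(M − 15P_x − 4P_y)/P_x.
Discretionary income = 420 − 15·10.12 − 4·12.5 = 218.2; x* = 15 + 0.5·218.2/10.12 = 25.7806.
At M' = 945: x* = 51.7194. Change: 51.7194 − 25.7806 = 25.9387.

Δx* = 25.9387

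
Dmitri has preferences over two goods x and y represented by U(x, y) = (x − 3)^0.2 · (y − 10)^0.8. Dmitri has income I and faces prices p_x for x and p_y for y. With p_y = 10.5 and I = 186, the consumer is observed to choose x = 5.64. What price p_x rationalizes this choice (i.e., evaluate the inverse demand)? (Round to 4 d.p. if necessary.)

p_x = 5

Let x' = x−3, y' = y−10. MRS = (1/4)·y'/x' = p_x/p_y.
Substituting into the budget: x* = 3 + 0.2·(I − 3·p_x − 10·p_y)/p_x, and y* = 10 + 0.8·(…)/p_y.
Set x* = 5.64 in the demand function and solve for p_x: p_x = 5.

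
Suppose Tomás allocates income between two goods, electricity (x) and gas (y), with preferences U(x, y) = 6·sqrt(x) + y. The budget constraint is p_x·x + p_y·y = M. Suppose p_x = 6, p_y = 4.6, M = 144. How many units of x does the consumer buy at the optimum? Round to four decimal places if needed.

x* = 5.29

Solve: √x = 3·p_y/p_x, so x*(p_x,p_y) = (3·p_y/p_x)², and y* = (M − p_x·x*)/p_y.
Plugging in: x* = (3·4.6/6)² = 5.29.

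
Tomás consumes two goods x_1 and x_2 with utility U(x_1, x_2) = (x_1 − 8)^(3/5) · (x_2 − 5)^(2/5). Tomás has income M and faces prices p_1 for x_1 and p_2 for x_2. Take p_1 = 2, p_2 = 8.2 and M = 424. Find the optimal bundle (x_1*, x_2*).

x_1* = 118.1, x_2* = 22.9024

This is Cobb-Douglas in (x_1−8, x_2−5): tangency gives 0.6·p_2·(x_2−5) = 0.4·p_1·(x_1−8).
After buying the subsistence bundle (8, 5), a share 0.6 of the remaining income goes to x_1: x_1* = 8 + 0.6·(M − 8p_1 − 5p_2)/p_1.
Discretionary income = 424 − 8·2 − 5·8.2 = 367; x_1* = 8 + 0.6·367/2 = 118.1; x_2* = 5 + 0.4·367/8.2 = 22.9024.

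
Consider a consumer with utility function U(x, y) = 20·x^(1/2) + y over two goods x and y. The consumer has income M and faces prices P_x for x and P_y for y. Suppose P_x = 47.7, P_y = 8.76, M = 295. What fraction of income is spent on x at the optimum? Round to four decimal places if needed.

share on x = 0.5453

Plugging in: x* = (10·8.76/47.7)² = 3.3727, y* = 15.311.
Expenditure on x: 47.7·3.3727 = 160.8755; share = 0.5453.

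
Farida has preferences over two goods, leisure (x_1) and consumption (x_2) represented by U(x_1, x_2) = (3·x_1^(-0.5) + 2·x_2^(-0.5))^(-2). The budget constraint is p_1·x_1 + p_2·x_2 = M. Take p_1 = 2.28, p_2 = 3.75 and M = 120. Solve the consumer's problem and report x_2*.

MRS = MU_x_1/MU_x_2 = (3/2)·(x_2/x_1)^(1.5). Set equal to p_1/p_2.
Hence x_2/x_1 = ((2/3)·p_1/p_2)^(1/(1.5)), i.e. raised to the 2/3 power.
Substitute x_2 = (x_2/x_1)·x_1 into the budget: x_1* = M/(p_1 + p_2·(x_2/x_1)).
Numerically x_2/x_1 = 0.547698, so x_1* = 120/(2.28 + 3.75·0.547698) = 27.6889 and x_2* = 0.547698·27.6889 = 15.1652.

x_2* = 15.1652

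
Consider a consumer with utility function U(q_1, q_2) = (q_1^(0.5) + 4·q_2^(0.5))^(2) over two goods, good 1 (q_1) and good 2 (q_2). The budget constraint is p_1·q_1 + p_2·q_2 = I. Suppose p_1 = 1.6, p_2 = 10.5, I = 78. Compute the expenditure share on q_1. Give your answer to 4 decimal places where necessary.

share on q_1 = 0.2909

Substitute q_2 = (q_2/q_1)·q_1 into the budget: q_1* = I/(p_1 + p_2·(q_2/q_1)).
Numerically q_2/q_1 = 0.371519, so q_1* = 78/(1.6 + 10.5·0.371519) = 14.1794 and q_2* = 0.371519·14.1794 = 5.2679.
Expenditure on q_1: 1.6·14.1794 = 22.687; share = 0.2909.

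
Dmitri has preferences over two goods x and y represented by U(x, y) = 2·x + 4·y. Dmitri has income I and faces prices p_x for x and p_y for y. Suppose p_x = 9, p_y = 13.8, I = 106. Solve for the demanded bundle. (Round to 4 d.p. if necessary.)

x* = 0, y* = 7.6812

Linear utility — the consumer picks whichever good has higher MU/price: 2/9 = 0.2222 vs 4/13.8 = 0.2899.
y gives more utility per dollar, so spend all income on y: y* = I/p_y, x* = 0.
Numerically: x* = 0, y* = 7.6812.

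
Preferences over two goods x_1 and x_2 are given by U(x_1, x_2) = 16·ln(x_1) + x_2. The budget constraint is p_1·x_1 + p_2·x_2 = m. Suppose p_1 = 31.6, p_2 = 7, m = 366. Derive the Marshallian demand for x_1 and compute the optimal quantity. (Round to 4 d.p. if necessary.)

x_1* = 3.5443

MU_x_1 = 16/x_1, MU_x_2 = 1. Tangency: 16/x_1 = p_1/p_2.
So x_1*(p_1,p_2) = 16·p_2/p_1, independent of income; and x_2* = (m − 16·p_2)/p_2.
At the given prices: x_1* = 16·7/31.6 = 3.5443.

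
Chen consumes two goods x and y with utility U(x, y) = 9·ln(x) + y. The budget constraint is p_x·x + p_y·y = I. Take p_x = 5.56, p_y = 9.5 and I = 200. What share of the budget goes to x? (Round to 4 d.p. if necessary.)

So x*(p_x,p_y) = 9·p_y/p_x, independent of income; and y* = (I − 9·p_y)/p_y.
At the given prices: x* = 9·9.5/5.56 = 15.3777, and y* = 12.0526.
Expenditure on x: 5.56·15.3777 = 85.5; share = 0.4275.

share on x = 0.4275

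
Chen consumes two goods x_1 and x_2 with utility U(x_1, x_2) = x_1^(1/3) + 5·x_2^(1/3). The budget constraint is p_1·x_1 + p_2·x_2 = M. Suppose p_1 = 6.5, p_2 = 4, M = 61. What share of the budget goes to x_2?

share on x_2 = 0.9344

MRS = MU_x_1/MU_x_2 = (1/5)·(x_2/x_1)^(2/3). Set equal to p_1/p_2.
Solve for the ratio: x_2/x_1 = [5·p_1/p_2]^(1.5).
Substitute x_2 = (x_2/x_1)·x_1 into the budget: x_1* = M/(p_1 + p_2·(x_2/x_1)).
Numerically x_2/x_1 = 23.159813, so x_1* = 61/(6.5 + 4·23.159813) = 0.6153 and x_2* = 23.159813·0.6153 = 14.2501.
Expenditure on x_2: 4·14.2501 = 57.0006; share = 0.9344.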